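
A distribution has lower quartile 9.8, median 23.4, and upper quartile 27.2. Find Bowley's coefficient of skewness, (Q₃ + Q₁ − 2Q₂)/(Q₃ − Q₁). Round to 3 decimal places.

numerator: Q₃ + Q₁ − 2Q₂ = 27.2 + 9.8 − 2×23.4 = -9.8000
denominator: Q₃ − Q₁ = 27.2 − 9.8 = 17.4000
Bowley skewness = -9.8000 / 17.4000 ≈ -0.563

-0.563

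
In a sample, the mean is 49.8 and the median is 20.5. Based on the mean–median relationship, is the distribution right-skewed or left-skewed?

right-skewed

mean − median = 49.8 − 20.5 = 29.3
mean > median ⇒ the longer tail is on the right ⇒ right-skewed (positively skewed).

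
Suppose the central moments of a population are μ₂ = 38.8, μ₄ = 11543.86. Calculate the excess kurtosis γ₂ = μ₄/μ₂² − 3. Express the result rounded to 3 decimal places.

μ₂² = 38.8² = 1505.44000
μ₄/μ₂² = 11543.86 / 1505.44000 = 7.66810
γ₂ = 7.66810 − 3 ≈ 4.668

4.668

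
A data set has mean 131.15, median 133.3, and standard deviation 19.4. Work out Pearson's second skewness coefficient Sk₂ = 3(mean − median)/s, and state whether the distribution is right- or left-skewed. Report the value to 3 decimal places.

-0.332, left-skewed

Sk₂ = 3(131.15 − 133.3) / 19.4 = 3 × -2.1500 / 19.4
    = -6.4500 / 19.4 ≈ -0.332
Sk₂ < 0 ⇒ mean < median ⇒ left-skewed (negative skew).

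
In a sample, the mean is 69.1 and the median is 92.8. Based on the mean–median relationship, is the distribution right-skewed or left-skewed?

mean − median = 69.1 − 92.8 = -23.7
mean < median ⇒ the longer tail is on the left ⇒ left-skewed (negatively skewed).

left-skewed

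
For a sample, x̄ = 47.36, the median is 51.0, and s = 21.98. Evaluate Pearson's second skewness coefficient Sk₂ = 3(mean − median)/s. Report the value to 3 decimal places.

-0.497

Sk₂ = 3(47.36 − 51.0) / 21.98 = 3 × -3.6400 / 21.98
    = -10.9200 / 21.98 ≈ -0.497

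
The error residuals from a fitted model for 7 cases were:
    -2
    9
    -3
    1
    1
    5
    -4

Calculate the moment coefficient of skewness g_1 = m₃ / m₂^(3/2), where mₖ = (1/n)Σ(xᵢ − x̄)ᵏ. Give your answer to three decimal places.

0.643

x̄ = (-2 + 9 - 3 + 1 + 1 + 5 - 4) / 7 = 1.0000
deviations (xᵢ − x̄): -3.0000, 8.0000, -4.0000, 0.0000, 0.0000, 4.0000, -5.0000
Σ(xᵢ − x̄)² = 130.0000 ⇒ m₂ = 130.0000/7 = 18.57143
Σ(xᵢ − x̄)³ = 360.0000 ⇒ m₃ = 360.0000/7 = 51.42857
m₂^(3/2) = 18.57143^(1.5) = 80.03279
g_1 = m₃ / m₂^(3/2) = 51.42857 / 80.03279 ≈ 0.643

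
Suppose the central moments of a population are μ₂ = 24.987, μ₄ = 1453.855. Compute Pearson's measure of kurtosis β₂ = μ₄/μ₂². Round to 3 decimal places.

μ₂² = 24.987² = 624.35017
μ₄/μ₂² = 1453.855 / 624.35017 = 2.32859
β₂ ≈ 2.329

2.329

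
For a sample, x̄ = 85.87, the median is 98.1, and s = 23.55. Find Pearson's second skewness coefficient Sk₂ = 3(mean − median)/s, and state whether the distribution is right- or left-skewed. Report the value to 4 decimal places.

Sk₂ = 3(85.87 − 98.1) / 23.55 = 3 × -12.2300 / 23.55
    = -36.6900 / 23.55 ≈ -1.5580
Sk₂ < 0 ⇒ mean < median ⇒ left-skewed (negative skew).

-1.5580, left-skewed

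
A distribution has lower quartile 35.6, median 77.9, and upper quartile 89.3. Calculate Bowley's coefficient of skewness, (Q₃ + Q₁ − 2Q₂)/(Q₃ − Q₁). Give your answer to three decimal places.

-0.575

numerator: Q₃ + Q₁ − 2Q₂ = 89.3 + 35.6 − 2×77.9 = -30.9000
denominator: Q₃ − Q₁ = 89.3 − 35.6 = 53.7000
Bowley skewness = -30.9000 / 53.7000 ≈ -0.575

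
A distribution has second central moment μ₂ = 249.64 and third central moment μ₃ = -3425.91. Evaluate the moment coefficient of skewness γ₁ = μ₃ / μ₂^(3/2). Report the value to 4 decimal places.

-0.8686

σ = √μ₂ = √249.64 = 15.80000
σ³ = μ₂^(3/2) = 3944.31200
γ₁ = μ₃/σ³ = -3425.91 / 3944.31200 ≈ -0.8686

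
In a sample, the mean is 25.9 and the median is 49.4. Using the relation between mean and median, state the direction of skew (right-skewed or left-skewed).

left-skewed

mean − median = 25.9 − 49.4 = -23.5
mean < median ⇒ the longer tail is on the left ⇒ left-skewed (negatively skewed).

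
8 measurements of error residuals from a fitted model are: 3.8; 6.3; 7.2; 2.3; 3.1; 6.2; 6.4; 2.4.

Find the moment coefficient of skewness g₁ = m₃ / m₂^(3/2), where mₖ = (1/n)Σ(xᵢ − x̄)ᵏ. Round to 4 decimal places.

x̄ = (3.8 + 6.3 + 7.2 + 2.3 + 3.1 + 6.2 + 6.4 + 2.4) / 8 = 4.7125
deviations (xᵢ − x̄): -0.9125, 1.5875, 2.4875, -2.4125, -1.6125, 1.4875, 1.6875, -2.3125
Σ(xᵢ − x̄)² = 28.3688 ⇒ m₂ = 28.3688/8 = 3.54609
Σ(xᵢ − x̄)³ = -3.8708 ⇒ m₃ = -3.8708/8 = -0.48386
m₂^(3/2) = 3.54609^(1.5) = 6.67768
g₁ = m₃ / m₂^(3/2) = -0.48386 / 6.67768 ≈ -0.0725

-0.0725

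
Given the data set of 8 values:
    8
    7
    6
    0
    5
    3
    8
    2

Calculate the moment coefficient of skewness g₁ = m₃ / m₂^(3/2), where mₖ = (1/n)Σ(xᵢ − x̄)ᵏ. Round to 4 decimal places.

x̄ = (8 + 7 + 6 + 0 + 5 + 3 + 8 + 2) / 8 = 4.8750
deviations (xᵢ − x̄): 3.1250, 2.1250, 1.1250, -4.8750, 0.1250, -1.8750, 3.1250, -2.8750
Σ(xᵢ − x̄)² = 60.8750 ⇒ m₂ = 60.8750/8 = 7.60938
Σ(xᵢ − x̄)³ = -74.1563 ⇒ m₃ = -74.1563/8 = -9.26953
m₂^(3/2) = 7.60938^(1.5) = 20.99053
g₁ = m₃ / m₂^(3/2) = -9.26953 / 20.99053 ≈ -0.4416

-0.4416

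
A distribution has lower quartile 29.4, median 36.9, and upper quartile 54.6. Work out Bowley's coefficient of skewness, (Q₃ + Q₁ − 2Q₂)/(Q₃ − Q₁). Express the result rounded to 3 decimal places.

0.405

numerator: Q₃ + Q₁ − 2Q₂ = 54.6 + 29.4 − 2×36.9 = 10.2000
denominator: Q₃ − Q₁ = 54.6 − 29.4 = 25.2000
Bowley skewness = 10.2000 / 25.2000 ≈ 0.405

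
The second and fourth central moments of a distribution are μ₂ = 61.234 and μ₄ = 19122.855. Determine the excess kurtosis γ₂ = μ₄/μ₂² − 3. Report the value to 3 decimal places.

μ₂² = 61.234² = 3749.60276
μ₄/μ₂² = 19122.855 / 3749.60276 = 5.09997
γ₂ = 5.09997 − 3 ≈ 2.100

2.100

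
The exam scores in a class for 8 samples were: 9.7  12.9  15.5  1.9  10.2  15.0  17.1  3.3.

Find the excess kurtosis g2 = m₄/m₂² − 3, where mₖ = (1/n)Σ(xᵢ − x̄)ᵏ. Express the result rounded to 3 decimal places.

x̄ = 10.7000
Σ(xᵢ − x̄)² = 220.7800 ⇒ m₂ = 27.59750
Σ(xᵢ − x̄)⁴ = 11570.5426 ⇒ m₄ = 1446.31783
m₂² = 761.62201
g2 = m₄/m₂² − 3 = 1.89900 − 3 ≈ -1.101

-1.101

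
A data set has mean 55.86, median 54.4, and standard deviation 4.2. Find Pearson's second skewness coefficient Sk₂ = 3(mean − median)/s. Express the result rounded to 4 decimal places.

1.0429

Sk₂ = 3(55.86 − 54.4) / 4.2 = 3 × 1.4600 / 4.2
    = 4.3800 / 4.2 ≈ 1.0429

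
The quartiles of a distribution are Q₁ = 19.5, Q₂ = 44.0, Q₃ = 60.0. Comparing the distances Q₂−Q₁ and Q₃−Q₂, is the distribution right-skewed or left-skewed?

Q₂ − Q₁ = 24.5;  Q₃ − Q₂ = 16.0
Q₂ − Q₁ > Q₃ − Q₂ ⇒ the lower half is more spread out ⇒ left-skewed.

left-skewed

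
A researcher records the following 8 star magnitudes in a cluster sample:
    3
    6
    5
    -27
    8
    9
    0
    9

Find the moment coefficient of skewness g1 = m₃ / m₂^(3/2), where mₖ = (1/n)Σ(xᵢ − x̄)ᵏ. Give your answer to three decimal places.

-1.981

x̄ = (3 + 6 + 5 - 27 + 8 + 9 + 0 + 9) / 8 = 1.6250
deviations (xᵢ − x̄): 1.3750, 4.3750, 3.3750, -28.6250, 6.3750, 7.3750, -1.6250, 7.3750
Σ(xᵢ − x̄)² = 1003.8750 ⇒ m₂ = 1003.8750/8 = 125.48438
Σ(xᵢ − x̄)³ = -22273.2188 ⇒ m₃ = -22273.2188/8 = -2784.15234
m₂^(3/2) = 125.48438^(1.5) = 1405.67357
g1 = m₃ / m₂^(3/2) = -2784.15234 / 1405.67357 ≈ -1.981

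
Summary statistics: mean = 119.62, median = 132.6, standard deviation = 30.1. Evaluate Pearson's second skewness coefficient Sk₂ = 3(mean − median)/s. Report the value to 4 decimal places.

-1.2937

Sk₂ = 3(119.62 − 132.6) / 30.1 = 3 × -12.9800 / 30.1
    = -38.9400 / 30.1 ≈ -1.2937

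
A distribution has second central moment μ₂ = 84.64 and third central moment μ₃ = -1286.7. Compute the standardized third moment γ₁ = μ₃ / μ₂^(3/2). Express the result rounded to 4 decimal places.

σ = √μ₂ = √84.64 = 9.20000
σ³ = μ₂^(3/2) = 778.68800
γ₁ = μ₃/σ³ = -1286.7 / 778.68800 ≈ -1.6524

-1.6524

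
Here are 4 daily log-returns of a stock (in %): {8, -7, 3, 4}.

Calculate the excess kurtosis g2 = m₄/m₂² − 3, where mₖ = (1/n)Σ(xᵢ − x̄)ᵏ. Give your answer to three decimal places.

-0.884

x̄ = 2.0000
Σ(xᵢ − x̄)² = 122.0000 ⇒ m₂ = 30.50000
Σ(xᵢ − x̄)⁴ = 7874.0000 ⇒ m₄ = 1968.50000
m₂² = 930.25000
g2 = m₄/m₂² − 3 = 2.11610 − 3 ≈ -0.884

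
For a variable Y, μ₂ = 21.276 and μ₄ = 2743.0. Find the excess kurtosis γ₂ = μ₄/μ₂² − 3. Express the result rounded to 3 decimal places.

3.060

μ₂² = 21.276² = 452.66818
μ₄/μ₂² = 2743.0 / 452.66818 = 6.05963
γ₂ = 6.05963 − 3 ≈ 3.060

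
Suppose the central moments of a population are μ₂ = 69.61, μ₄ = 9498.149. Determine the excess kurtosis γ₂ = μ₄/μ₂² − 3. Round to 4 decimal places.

-1.0398

μ₂² = 69.61² = 4845.55210
μ₄/μ₂² = 9498.149 / 4845.55210 = 1.96018
γ₂ = 1.96018 − 3 ≈ -1.0398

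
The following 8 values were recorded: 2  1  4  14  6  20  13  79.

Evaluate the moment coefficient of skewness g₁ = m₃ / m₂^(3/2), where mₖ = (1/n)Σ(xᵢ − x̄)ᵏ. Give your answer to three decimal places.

x̄ = (2 + 1 + 4 + 14 + 6 + 20 + 13 + 79) / 8 = 17.3750
deviations (xᵢ − x̄): -15.3750, -16.3750, -13.3750, -3.3750, -11.3750, 2.6250, -4.3750, 61.6250
Σ(xᵢ − x̄)² = 4647.8750 ⇒ m₂ = 4647.8750/8 = 580.98438
Σ(xᵢ − x̄)³ = 222035.7188 ⇒ m₃ = 222035.7188/8 = 27754.46484
m₂^(3/2) = 580.98438^(1.5) = 14003.82513
g₁ = m₃ / m₂^(3/2) = 27754.46484 / 14003.82513 ≈ 1.982

1.982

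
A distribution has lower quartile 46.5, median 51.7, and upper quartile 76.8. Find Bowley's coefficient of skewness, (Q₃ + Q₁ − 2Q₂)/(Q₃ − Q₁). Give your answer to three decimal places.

0.657

numerator: Q₃ + Q₁ − 2Q₂ = 76.8 + 46.5 − 2×51.7 = 19.9000
denominator: Q₃ − Q₁ = 76.8 − 46.5 = 30.3000
Bowley skewness = 19.9000 / 30.3000 ≈ 0.657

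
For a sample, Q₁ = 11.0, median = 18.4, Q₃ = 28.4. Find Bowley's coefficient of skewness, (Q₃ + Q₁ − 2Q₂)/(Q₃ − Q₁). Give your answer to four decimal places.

0.1494

numerator: Q₃ + Q₁ − 2Q₂ = 28.4 + 11.0 − 2×18.4 = 2.6000
denominator: Q₃ − Q₁ = 28.4 − 11.0 = 17.4000
Bowley skewness = 2.6000 / 17.4000 ≈ 0.1494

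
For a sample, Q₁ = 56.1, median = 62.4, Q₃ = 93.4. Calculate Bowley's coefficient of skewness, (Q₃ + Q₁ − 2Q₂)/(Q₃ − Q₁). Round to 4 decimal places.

numerator: Q₃ + Q₁ − 2Q₂ = 93.4 + 56.1 − 2×62.4 = 24.7000
denominator: Q₃ − Q₁ = 93.4 − 56.1 = 37.3000
Bowley skewness = 24.7000 / 37.3000 ≈ 0.6622

0.6622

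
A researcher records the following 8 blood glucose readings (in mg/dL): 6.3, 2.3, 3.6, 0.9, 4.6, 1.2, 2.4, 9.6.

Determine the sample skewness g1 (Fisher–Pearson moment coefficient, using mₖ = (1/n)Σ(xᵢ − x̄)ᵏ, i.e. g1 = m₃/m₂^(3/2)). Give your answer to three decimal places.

0.926

x̄ = (6.3 + 2.3 + 3.6 + 0.9 + 4.6 + 1.2 + 2.4 + 9.6) / 8 = 3.8625
deviations (xᵢ − x̄): 2.4375, -1.5625, -0.2625, -2.9625, 0.7375, -2.6625, -1.4625, 5.7375
Σ(xᵢ − x̄)² = 59.9188 ⇒ m₂ = 59.9188/8 = 7.48984
Σ(xᵢ − x̄)³ = 151.9203 ⇒ m₃ = 151.9203/8 = 18.99004
m₂^(3/2) = 7.48984^(1.5) = 20.49789
g1 = m₃ / m₂^(3/2) = 18.99004 / 20.49789 ≈ 0.926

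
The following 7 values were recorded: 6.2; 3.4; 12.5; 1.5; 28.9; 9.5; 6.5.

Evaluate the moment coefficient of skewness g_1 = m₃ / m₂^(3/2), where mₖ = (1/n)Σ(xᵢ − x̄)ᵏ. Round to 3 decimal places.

1.417

x̄ = (6.2 + 3.4 + 12.5 + 1.5 + 28.9 + 9.5 + 6.5) / 7 = 9.7857
deviations (xᵢ − x̄): -3.5857, -6.3857, 2.7143, -8.2857, 19.1143, -0.2857, -3.2857
Σ(xᵢ − x̄)² = 505.8886 ⇒ m₂ = 505.8886/7 = 72.26980
Σ(xᵢ − x̄)³ = 6092.6840 ⇒ m₃ = 6092.6840/7 = 870.38342
m₂^(3/2) = 72.26980^(1.5) = 614.37742
g_1 = m₃ / m₂^(3/2) = 870.38342 / 614.37742 ≈ 1.417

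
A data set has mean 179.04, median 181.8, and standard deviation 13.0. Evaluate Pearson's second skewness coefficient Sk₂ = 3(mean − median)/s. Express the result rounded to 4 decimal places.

-0.6369

Sk₂ = 3(179.04 − 181.8) / 13.0 = 3 × -2.7600 / 13.0
    = -8.2800 / 13.0 ≈ -0.6369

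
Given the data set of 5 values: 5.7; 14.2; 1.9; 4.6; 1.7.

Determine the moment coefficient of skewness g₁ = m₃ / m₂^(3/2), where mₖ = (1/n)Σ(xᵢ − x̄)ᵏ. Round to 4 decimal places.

1.0960

x̄ = (5.7 + 14.2 + 1.9 + 4.6 + 1.7) / 5 = 5.6200
deviations (xᵢ − x̄): 0.0800, 8.5800, -3.7200, -1.0200, -3.9200
Σ(xᵢ − x̄)² = 103.8680 ⇒ m₂ = 103.8680/5 = 20.77360
Σ(xᵢ − x̄)³ = 518.8529 ⇒ m₃ = 518.8529/5 = 103.77058
m₂^(3/2) = 20.77360^(1.5) = 94.68205
g₁ = m₃ / m₂^(3/2) = 103.77058 / 94.68205 ≈ 1.0960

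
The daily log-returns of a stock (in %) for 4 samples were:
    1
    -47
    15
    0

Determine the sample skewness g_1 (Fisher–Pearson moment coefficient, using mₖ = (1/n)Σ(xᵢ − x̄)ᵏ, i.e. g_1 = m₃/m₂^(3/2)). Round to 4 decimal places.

x̄ = (1 - 47 + 15 + 0) / 4 = -7.7500
deviations (xᵢ − x̄): 8.7500, -39.2500, 22.7500, 7.7500
Σ(xᵢ − x̄)² = 2194.7500 ⇒ m₂ = 2194.7500/4 = 548.68750
Σ(xᵢ − x̄)³ = -47557.1250 ⇒ m₃ = -47557.1250/4 = -11889.28125
m₂^(3/2) = 548.68750^(1.5) = 12852.49962
g_1 = m₃ / m₂^(3/2) = -11889.28125 / 12852.49962 ≈ -0.9251

-0.9251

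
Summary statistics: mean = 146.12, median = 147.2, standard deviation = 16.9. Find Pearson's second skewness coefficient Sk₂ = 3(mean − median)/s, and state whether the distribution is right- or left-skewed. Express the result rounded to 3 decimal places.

Sk₂ = 3(146.12 − 147.2) / 16.9 = 3 × -1.0800 / 16.9
    = -3.2400 / 16.9 ≈ -0.192
Sk₂ < 0 ⇒ mean < median ⇒ left-skewed (negative skew).

-0.192, left-skewed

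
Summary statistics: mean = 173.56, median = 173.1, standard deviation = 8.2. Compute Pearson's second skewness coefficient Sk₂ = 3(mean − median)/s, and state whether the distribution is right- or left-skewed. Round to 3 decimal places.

Sk₂ = 3(173.56 − 173.1) / 8.2 = 3 × 0.4600 / 8.2
    = 1.3800 / 8.2 ≈ 0.168
Sk₂ > 0 ⇒ mean > median ⇒ right-skewed (positive skew).

0.168, right-skewed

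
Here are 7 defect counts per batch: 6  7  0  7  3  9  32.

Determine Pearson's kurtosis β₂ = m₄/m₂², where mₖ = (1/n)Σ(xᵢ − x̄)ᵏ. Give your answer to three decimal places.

4.485

x̄ = 9.1429
Σ(xᵢ − x̄)² = 662.8571 ⇒ m₂ = 94.69388
Σ(xᵢ − x̄)⁴ = 281504.1749 ⇒ m₄ = 40214.88213
m₂² = 8966.93045
β₂ = m₄/m₂² = 40214.88213 / 8966.93045 ≈ 4.485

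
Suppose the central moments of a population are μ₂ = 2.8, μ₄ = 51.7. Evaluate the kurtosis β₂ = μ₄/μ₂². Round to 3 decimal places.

μ₂² = 2.8² = 7.84000
μ₄/μ₂² = 51.7 / 7.84000 = 6.59439
β₂ ≈ 6.594

6.594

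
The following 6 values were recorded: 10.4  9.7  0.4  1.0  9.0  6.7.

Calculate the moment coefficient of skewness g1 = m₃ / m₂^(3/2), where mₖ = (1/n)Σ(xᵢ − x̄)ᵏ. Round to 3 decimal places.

x̄ = (10.4 + 9.7 + 0.4 + 1.0 + 9.0 + 6.7) / 6 = 6.2000
deviations (xᵢ − x̄): 4.2000, 3.5000, -5.8000, -5.2000, 2.8000, 0.5000
Σ(xᵢ − x̄)² = 98.6600 ⇒ m₂ = 98.6600/6 = 16.44333
Σ(xᵢ − x̄)³ = -196.6800 ⇒ m₃ = -196.6800/6 = -32.78000
m₂^(3/2) = 16.44333^(1.5) = 66.67834
g1 = m₃ / m₂^(3/2) = -32.78000 / 66.67834 ≈ -0.492

-0.492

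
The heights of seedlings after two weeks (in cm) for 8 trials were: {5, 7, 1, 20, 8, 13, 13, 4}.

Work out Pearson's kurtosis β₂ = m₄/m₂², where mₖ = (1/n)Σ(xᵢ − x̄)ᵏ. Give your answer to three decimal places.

2.379

x̄ = 8.8750
Σ(xᵢ − x̄)² = 262.8750 ⇒ m₂ = 32.85938
Σ(xᵢ − x̄)⁴ = 20546.1504 ⇒ m₄ = 2568.26880
m₂² = 1079.73853
β₂ = m₄/m₂² = 2568.26880 / 1079.73853 ≈ 2.379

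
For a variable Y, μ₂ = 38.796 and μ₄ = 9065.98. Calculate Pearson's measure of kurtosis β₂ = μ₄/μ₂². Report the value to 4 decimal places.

μ₂² = 38.796² = 1505.12962
μ₄/μ₂² = 9065.98 / 1505.12962 = 6.02339
β₂ ≈ 6.0234

6.0234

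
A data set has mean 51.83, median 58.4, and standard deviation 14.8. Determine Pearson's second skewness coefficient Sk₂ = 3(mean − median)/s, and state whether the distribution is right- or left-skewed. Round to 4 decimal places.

-1.3318, left-skewed

Sk₂ = 3(51.83 − 58.4) / 14.8 = 3 × -6.5700 / 14.8
    = -19.7100 / 14.8 ≈ -1.3318
Sk₂ < 0 ⇒ mean < median ⇒ left-skewed (negative skew).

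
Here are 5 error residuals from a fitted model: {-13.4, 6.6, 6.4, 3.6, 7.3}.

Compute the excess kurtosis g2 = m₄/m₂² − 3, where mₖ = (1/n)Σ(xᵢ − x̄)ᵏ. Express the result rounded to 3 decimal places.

0.115

x̄ = 2.1000
Σ(xᵢ − x̄)² = 308.2800 ⇒ m₂ = 61.65600
Σ(xᵢ − x̄)⁴ = 59208.2292 ⇒ m₄ = 11841.64584
m₂² = 3801.46234
g2 = m₄/m₂² − 3 = 3.11502 − 3 ≈ 0.115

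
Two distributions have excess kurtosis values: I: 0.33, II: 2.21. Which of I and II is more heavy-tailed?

II

Higher excess kurtosis ⇒ heavier tails relative to the normal distribution.
0.33 vs 2.21: the larger is 2.21, so II has heavier tails.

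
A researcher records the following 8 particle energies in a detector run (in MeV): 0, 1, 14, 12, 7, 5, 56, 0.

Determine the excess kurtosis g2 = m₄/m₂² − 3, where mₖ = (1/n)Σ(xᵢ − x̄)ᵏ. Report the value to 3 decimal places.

2.243

x̄ = 11.8750
Σ(xᵢ − x̄)² = 2422.8750 ⇒ m₂ = 302.85938
Σ(xᵢ − x̄)⁴ = 3847446.6504 ⇒ m₄ = 480930.83130
m₂² = 91723.80103
g2 = m₄/m₂² − 3 = 5.24325 − 3 ≈ 2.243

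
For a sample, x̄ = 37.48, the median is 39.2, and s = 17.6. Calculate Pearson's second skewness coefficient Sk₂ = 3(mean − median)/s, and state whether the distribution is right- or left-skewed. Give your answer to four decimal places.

Sk₂ = 3(37.48 − 39.2) / 17.6 = 3 × -1.7200 / 17.6
    = -5.1600 / 17.6 ≈ -0.2932
Sk₂ < 0 ⇒ mean < median ⇒ left-skewed (negative skew).

-0.2932, left-skewed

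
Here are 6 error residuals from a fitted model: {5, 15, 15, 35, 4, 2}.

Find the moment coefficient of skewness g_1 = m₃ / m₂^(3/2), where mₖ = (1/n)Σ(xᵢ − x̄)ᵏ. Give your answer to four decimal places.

1.0401

x̄ = (5 + 15 + 15 + 35 + 4 + 2) / 6 = 12.6667
deviations (xᵢ − x̄): -7.6667, 2.3333, 2.3333, 22.3333, -8.6667, -10.6667
Σ(xᵢ − x̄)² = 757.3333 ⇒ m₂ = 757.3333/6 = 126.22222
Σ(xᵢ − x̄)³ = 8849.5556 ⇒ m₃ = 8849.5556/6 = 1474.92593
m₂^(3/2) = 126.22222^(1.5) = 1418.08980
g_1 = m₃ / m₂^(3/2) = 1474.92593 / 1418.08980 ≈ 1.0401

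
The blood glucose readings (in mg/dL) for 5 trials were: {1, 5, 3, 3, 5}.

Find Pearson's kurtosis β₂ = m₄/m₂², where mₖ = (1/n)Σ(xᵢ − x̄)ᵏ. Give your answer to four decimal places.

1.8469

x̄ = 3.4000
Σ(xᵢ − x̄)² = 11.2000 ⇒ m₂ = 2.24000
Σ(xᵢ − x̄)⁴ = 46.3360 ⇒ m₄ = 9.26720
m₂² = 5.01760
β₂ = m₄/m₂² = 9.26720 / 5.01760 ≈ 1.8469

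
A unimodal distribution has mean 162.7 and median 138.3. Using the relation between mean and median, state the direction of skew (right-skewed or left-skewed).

right-skewed

mean − median = 162.7 − 138.3 = 24.4
mean > median ⇒ the longer tail is on the right ⇒ right-skewed (positively skewed).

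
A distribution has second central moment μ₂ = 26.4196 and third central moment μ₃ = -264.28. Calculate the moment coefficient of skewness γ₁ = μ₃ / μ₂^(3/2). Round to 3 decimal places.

-1.946

σ = √μ₂ = √26.4196 = 5.14000
σ³ = μ₂^(3/2) = 135.79674
γ₁ = μ₃/σ³ = -264.28 / 135.79674 ≈ -1.946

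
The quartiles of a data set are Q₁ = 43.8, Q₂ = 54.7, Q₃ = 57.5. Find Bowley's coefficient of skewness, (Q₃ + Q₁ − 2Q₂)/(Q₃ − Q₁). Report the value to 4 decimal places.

numerator: Q₃ + Q₁ − 2Q₂ = 57.5 + 43.8 − 2×54.7 = -8.1000
denominator: Q₃ − Q₁ = 57.5 − 43.8 = 13.7000
Bowley skewness = -8.1000 / 13.7000 ≈ -0.5912

-0.5912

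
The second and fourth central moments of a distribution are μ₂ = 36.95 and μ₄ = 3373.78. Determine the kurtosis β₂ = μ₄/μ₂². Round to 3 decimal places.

μ₂² = 36.95² = 1365.30250
μ₄/μ₂² = 3373.78 / 1365.30250 = 2.47109
β₂ ≈ 2.471

2.471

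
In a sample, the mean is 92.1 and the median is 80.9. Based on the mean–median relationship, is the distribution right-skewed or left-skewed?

mean − median = 92.1 − 80.9 = 11.2
mean > median ⇒ the longer tail is on the right ⇒ right-skewed (positively skewed).

right-skewed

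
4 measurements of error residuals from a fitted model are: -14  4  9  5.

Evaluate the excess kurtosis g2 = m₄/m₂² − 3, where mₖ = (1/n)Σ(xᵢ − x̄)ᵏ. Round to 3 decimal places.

-0.766

x̄ = 1.0000
Σ(xᵢ − x̄)² = 314.0000 ⇒ m₂ = 78.50000
Σ(xᵢ − x̄)⁴ = 55058.0000 ⇒ m₄ = 13764.50000
m₂² = 6162.25000
g2 = m₄/m₂² − 3 = 2.23368 − 3 ≈ -0.766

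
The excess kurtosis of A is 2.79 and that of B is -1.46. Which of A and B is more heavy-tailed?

Higher excess kurtosis ⇒ heavier tails relative to the normal distribution.
2.79 vs -1.46: the larger is 2.79, so A has heavier tails. (A is leptokurtic — heavier-than-normal tails; the other is platykurtic.)

A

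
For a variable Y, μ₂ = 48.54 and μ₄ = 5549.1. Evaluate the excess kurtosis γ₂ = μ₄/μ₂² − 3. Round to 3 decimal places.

μ₂² = 48.54² = 2356.13160
μ₄/μ₂² = 5549.1 / 2356.13160 = 2.35517
γ₂ = 2.35517 − 3 ≈ -0.645

-0.645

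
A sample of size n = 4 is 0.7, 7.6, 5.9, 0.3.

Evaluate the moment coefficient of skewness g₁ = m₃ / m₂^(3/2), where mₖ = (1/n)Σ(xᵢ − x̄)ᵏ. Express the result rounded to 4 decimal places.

x̄ = (0.7 + 7.6 + 5.9 + 0.3) / 4 = 3.6250
deviations (xᵢ − x̄): -2.9250, 3.9750, 2.2750, -3.3250
Σ(xᵢ − x̄)² = 40.5875 ⇒ m₂ = 40.5875/4 = 10.14688
Σ(xᵢ − x̄)³ = 12.7969 ⇒ m₃ = 12.7969/4 = 3.19922
m₂^(3/2) = 10.14688^(1.5) = 32.32202
g₁ = m₃ / m₂^(3/2) = 3.19922 / 32.32202 ≈ 0.0990

0.0990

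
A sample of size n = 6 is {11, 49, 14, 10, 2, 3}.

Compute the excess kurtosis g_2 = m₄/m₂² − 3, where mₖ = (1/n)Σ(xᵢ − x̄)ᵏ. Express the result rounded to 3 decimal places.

0.707

x̄ = 14.8333
Σ(xᵢ − x̄)² = 1510.8333 ⇒ m₂ = 251.80556
Σ(xᵢ − x̄)⁴ = 1410226.1528 ⇒ m₄ = 235037.69213
m₂² = 63406.03781
g_2 = m₄/m₂² − 3 = 3.70687 − 3 ≈ 0.707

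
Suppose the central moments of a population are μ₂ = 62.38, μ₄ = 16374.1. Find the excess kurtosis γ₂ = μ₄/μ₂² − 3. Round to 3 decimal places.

μ₂² = 62.38² = 3891.26440
μ₄/μ₂² = 16374.1 / 3891.26440 = 4.20791
γ₂ = 4.20791 − 3 ≈ 1.208

1.208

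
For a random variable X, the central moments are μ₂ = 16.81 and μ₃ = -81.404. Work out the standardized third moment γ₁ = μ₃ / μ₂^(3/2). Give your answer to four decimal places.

σ = √μ₂ = √16.81 = 4.10000
σ³ = μ₂^(3/2) = 68.92100
γ₁ = μ₃/σ³ = -81.404 / 68.92100 ≈ -1.1811

-1.1811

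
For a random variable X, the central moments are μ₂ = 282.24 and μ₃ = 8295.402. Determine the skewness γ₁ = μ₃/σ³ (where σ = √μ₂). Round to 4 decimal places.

σ = √μ₂ = √282.24 = 16.80000
σ³ = μ₂^(3/2) = 4741.63200
γ₁ = μ₃/σ³ = 8295.402 / 4741.63200 ≈ 1.7495

1.7495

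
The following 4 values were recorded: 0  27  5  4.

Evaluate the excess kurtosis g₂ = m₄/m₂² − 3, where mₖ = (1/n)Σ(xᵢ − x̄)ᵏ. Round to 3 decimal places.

-0.739

x̄ = 9.0000
Σ(xᵢ − x̄)² = 446.0000 ⇒ m₂ = 111.50000
Σ(xᵢ − x̄)⁴ = 112418.0000 ⇒ m₄ = 28104.50000
m₂² = 12432.25000
g₂ = m₄/m₂² − 3 = 2.26061 − 3 ≈ -0.739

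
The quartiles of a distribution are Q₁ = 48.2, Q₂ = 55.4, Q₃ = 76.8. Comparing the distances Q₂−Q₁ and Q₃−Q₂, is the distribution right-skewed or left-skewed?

right-skewed

Q₂ − Q₁ = 7.2;  Q₃ − Q₂ = 21.4
Q₃ − Q₂ > Q₂ − Q₁ ⇒ the upper half is more spread out ⇒ right-skewed.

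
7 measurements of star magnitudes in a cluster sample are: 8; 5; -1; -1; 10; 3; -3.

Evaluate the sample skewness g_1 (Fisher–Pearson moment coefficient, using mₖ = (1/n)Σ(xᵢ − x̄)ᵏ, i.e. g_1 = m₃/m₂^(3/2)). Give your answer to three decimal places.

x̄ = (8 + 5 - 1 - 1 + 10 + 3 - 3) / 7 = 3.0000
deviations (xᵢ − x̄): 5.0000, 2.0000, -4.0000, -4.0000, 7.0000, 0.0000, -6.0000
Σ(xᵢ − x̄)² = 146.0000 ⇒ m₂ = 146.0000/7 = 20.85714
Σ(xᵢ − x̄)³ = 132.0000 ⇒ m₃ = 132.0000/7 = 18.85714
m₂^(3/2) = 20.85714^(1.5) = 95.25378
g_1 = m₃ / m₂^(3/2) = 18.85714 / 95.25378 ≈ 0.198

0.198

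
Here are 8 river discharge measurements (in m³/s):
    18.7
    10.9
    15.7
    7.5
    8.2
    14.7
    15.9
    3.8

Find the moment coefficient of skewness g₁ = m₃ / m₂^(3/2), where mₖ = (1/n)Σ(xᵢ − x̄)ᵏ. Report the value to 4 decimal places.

x̄ = (18.7 + 10.9 + 15.7 + 7.5 + 8.2 + 14.7 + 15.9 + 3.8) / 8 = 11.9250
deviations (xᵢ − x̄): 6.7750, -1.0250, 3.7750, -4.4250, -3.7250, 2.7750, 3.9750, -8.1250
Σ(xᵢ − x̄)² = 184.1750 ⇒ m₂ = 184.1750/8 = 23.02188
Σ(xᵢ − x̄)³ = -226.8352 ⇒ m₃ = -226.8352/8 = -28.35441
m₂^(3/2) = 23.02188^(1.5) = 110.46153
g₁ = m₃ / m₂^(3/2) = -28.35441 / 110.46153 ≈ -0.2567

-0.2567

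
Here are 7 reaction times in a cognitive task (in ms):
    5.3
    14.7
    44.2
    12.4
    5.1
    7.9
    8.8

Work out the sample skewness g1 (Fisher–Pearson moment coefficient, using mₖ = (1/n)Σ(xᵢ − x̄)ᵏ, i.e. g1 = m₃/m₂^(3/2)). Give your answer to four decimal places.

1.7741

x̄ = (5.3 + 14.7 + 44.2 + 12.4 + 5.1 + 7.9 + 8.8) / 7 = 14.0571
deviations (xᵢ − x̄): -8.7571, 0.6429, 30.1429, -1.6571, -8.9571, -6.1571, -5.2571
Σ(xᵢ − x̄)² = 1134.2171 ⇒ m₂ = 1134.2171/7 = 162.03102
Σ(xᵢ − x̄)³ = 25614.3555 ⇒ m₃ = 25614.3555/7 = 3659.19364
m₂^(3/2) = 162.03102^(1.5) = 2062.51564
g1 = m₃ / m₂^(3/2) = 3659.19364 / 2062.51564 ≈ 1.7741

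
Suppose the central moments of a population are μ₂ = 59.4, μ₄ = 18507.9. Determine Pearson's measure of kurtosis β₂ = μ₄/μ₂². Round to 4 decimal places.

5.2455

μ₂² = 59.4² = 3528.36000
μ₄/μ₂² = 18507.9 / 3528.36000 = 5.24547
β₂ ≈ 5.2455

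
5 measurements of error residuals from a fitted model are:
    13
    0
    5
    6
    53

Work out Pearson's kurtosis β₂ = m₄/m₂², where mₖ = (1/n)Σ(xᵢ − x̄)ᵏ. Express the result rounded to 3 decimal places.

3.020

x̄ = 15.4000
Σ(xᵢ − x̄)² = 1853.2000 ⇒ m₂ = 370.64000
Σ(xᵢ − x̄)⁴ = 2074501.4560 ⇒ m₄ = 414900.29120
m₂² = 137374.00960
β₂ = m₄/m₂² = 414900.29120 / 137374.00960 ≈ 3.020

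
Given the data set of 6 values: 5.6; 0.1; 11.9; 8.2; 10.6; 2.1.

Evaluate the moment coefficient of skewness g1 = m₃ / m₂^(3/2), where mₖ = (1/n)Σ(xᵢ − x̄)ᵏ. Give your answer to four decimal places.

-0.1897

x̄ = (5.6 + 0.1 + 11.9 + 8.2 + 10.6 + 2.1) / 6 = 6.4167
deviations (xᵢ − x̄): -0.8167, -6.3167, 5.4833, 1.7833, 4.1833, -4.3167
Σ(xᵢ − x̄)² = 109.9483 ⇒ m₂ = 109.9483/6 = 18.32472
Σ(xᵢ − x̄)³ = -89.2684 ⇒ m₃ = -89.2684/6 = -14.87807
m₂^(3/2) = 18.32472^(1.5) = 78.44334
g1 = m₃ / m₂^(3/2) = -14.87807 / 78.44334 ≈ -0.1897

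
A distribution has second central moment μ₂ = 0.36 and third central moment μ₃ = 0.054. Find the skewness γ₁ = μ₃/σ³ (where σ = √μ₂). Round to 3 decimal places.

0.250

σ = √μ₂ = √0.36 = 0.60000
σ³ = μ₂^(3/2) = 0.21600
γ₁ = μ₃/σ³ = 0.054 / 0.21600 ≈ 0.250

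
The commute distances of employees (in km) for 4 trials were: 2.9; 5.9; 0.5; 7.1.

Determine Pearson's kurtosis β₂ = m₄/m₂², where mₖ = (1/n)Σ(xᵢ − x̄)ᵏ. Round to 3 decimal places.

x̄ = 4.1000
Σ(xᵢ − x̄)² = 26.6400 ⇒ m₂ = 6.66000
Σ(xᵢ − x̄)⁴ = 261.5328 ⇒ m₄ = 65.38320
m₂² = 44.35560
β₂ = m₄/m₂² = 65.38320 / 44.35560 ≈ 1.474

1.474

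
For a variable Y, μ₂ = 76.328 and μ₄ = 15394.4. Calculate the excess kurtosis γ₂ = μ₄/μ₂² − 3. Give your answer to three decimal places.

μ₂² = 76.328² = 5825.96358
μ₄/μ₂² = 15394.4 / 5825.96358 = 2.64238
γ₂ = 2.64238 − 3 ≈ -0.358

-0.358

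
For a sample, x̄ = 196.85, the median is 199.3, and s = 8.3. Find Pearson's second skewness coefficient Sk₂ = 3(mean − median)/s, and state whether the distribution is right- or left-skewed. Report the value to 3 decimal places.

Sk₂ = 3(196.85 − 199.3) / 8.3 = 3 × -2.4500 / 8.3
    = -7.3500 / 8.3 ≈ -0.886
Sk₂ < 0 ⇒ mean < median ⇒ left-skewed (negative skew).

-0.886, left-skewed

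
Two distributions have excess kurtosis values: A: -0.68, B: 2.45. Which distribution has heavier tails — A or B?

B

Higher excess kurtosis ⇒ heavier tails relative to the normal distribution.
-0.68 vs 2.45: the larger is 2.45, so B has heavier tails. (B is leptokurtic — heavier-than-normal tails; the other is platykurtic.)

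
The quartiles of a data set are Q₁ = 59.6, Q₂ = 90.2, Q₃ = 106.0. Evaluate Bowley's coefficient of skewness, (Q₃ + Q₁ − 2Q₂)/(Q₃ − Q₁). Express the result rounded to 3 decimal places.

numerator: Q₃ + Q₁ − 2Q₂ = 106.0 + 59.6 − 2×90.2 = -14.8000
denominator: Q₃ − Q₁ = 106.0 − 59.6 = 46.4000
Bowley skewness = -14.8000 / 46.4000 ≈ -0.319

-0.319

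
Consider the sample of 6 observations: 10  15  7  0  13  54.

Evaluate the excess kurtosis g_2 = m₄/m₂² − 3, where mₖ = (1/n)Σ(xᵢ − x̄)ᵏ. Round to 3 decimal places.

0.712

x̄ = 16.5000
Σ(xᵢ − x̄)² = 1825.5000 ⇒ m₂ = 304.25000
Σ(xᵢ − x̄)⁴ = 2061744.3750 ⇒ m₄ = 343624.06250
m₂² = 92568.06250
g_2 = m₄/m₂² − 3 = 3.71212 − 3 ≈ 0.712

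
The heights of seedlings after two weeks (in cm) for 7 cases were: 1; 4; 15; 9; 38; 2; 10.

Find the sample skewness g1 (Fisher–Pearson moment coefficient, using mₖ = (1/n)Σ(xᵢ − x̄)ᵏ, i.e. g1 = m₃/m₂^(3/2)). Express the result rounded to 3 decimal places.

1.452

x̄ = (1 + 4 + 15 + 9 + 38 + 2 + 10) / 7 = 11.2857
deviations (xᵢ − x̄): -10.2857, -7.2857, 3.7143, -2.2857, 26.7143, -9.2857, -1.2857
Σ(xᵢ − x̄)² = 979.4286 ⇒ m₂ = 979.4286/7 = 139.91837
Σ(xᵢ − x̄)³ = 16826.3265 ⇒ m₃ = 16826.3265/7 = 2403.76093
m₂^(3/2) = 139.91837^(1.5) = 1655.05371
g1 = m₃ / m₂^(3/2) = 2403.76093 / 1655.05371 ≈ 1.452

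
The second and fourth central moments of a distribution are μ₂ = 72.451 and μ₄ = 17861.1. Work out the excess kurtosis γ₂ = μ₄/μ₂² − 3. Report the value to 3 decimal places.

0.403

μ₂² = 72.451² = 5249.14740
μ₄/μ₂² = 17861.1 / 5249.14740 = 3.40267
γ₂ = 3.40267 − 3 ≈ 0.403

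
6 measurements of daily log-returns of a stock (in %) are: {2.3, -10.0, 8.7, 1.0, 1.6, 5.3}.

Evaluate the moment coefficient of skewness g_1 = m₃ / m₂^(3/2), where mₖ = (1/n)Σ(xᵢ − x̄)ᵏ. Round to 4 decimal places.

-0.9414

x̄ = (2.3 - 10.0 + 8.7 + 1.0 + 1.6 + 5.3) / 6 = 1.4833
deviations (xᵢ − x̄): 0.8167, -11.4833, 7.2167, -0.4833, 0.1167, 3.8167
Σ(xᵢ − x̄)² = 199.4283 ⇒ m₂ = 199.4283/6 = 33.23806
Σ(xᵢ − x̄)³ = -1082.3956 ⇒ m₃ = -1082.3956/6 = -180.39926
m₂^(3/2) = 33.23806^(1.5) = 191.62555
g_1 = m₃ / m₂^(3/2) = -180.39926 / 191.62555 ≈ -0.9414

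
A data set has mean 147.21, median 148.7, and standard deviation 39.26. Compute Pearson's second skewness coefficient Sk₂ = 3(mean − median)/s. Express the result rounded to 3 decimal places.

-0.114

Sk₂ = 3(147.21 − 148.7) / 39.26 = 3 × -1.4900 / 39.26
    = -4.4700 / 39.26 ≈ -0.114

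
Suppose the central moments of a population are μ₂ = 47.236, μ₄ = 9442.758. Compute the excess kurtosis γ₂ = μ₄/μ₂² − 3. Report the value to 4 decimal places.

1.2321

μ₂² = 47.236² = 2231.23970
μ₄/μ₂² = 9442.758 / 2231.23970 = 4.23207
γ₂ = 4.23207 − 3 ≈ 1.2321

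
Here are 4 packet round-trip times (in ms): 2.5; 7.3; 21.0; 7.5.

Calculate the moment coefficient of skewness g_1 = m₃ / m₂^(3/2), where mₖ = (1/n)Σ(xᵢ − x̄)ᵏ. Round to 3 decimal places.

x̄ = (2.5 + 7.3 + 21.0 + 7.5) / 4 = 9.5750
deviations (xᵢ − x̄): -7.0750, -2.2750, 11.4250, -2.0750
Σ(xᵢ − x̄)² = 190.0675 ⇒ m₂ = 190.0675/4 = 47.51688
Σ(xᵢ − x̄)³ = 1116.4601 ⇒ m₃ = 1116.4601/4 = 279.11503
m₂^(3/2) = 47.51688^(1.5) = 327.54563
g_1 = m₃ / m₂^(3/2) = 279.11503 / 327.54563 ≈ 0.852

0.852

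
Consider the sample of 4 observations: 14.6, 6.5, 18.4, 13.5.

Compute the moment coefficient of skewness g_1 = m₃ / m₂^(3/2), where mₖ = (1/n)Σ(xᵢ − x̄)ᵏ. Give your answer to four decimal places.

x̄ = (14.6 + 6.5 + 18.4 + 13.5) / 4 = 13.2500
deviations (xᵢ − x̄): 1.3500, -6.7500, 5.1500, 0.2500
Σ(xᵢ − x̄)² = 73.9700 ⇒ m₂ = 73.9700/4 = 18.49250
Σ(xᵢ − x̄)³ = -168.4800 ⇒ m₃ = -168.4800/4 = -42.12000
m₂^(3/2) = 18.49250^(1.5) = 79.52313
g_1 = m₃ / m₂^(3/2) = -42.12000 / 79.52313 ≈ -0.5297

-0.5297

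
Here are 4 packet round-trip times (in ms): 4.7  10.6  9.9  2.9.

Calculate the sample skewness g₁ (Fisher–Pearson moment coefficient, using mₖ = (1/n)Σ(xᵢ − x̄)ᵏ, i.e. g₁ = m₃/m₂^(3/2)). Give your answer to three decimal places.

x̄ = (4.7 + 10.6 + 9.9 + 2.9) / 4 = 7.0250
deviations (xᵢ − x̄): -2.3250, 3.5750, 2.8750, -4.1250
Σ(xᵢ − x̄)² = 43.4675 ⇒ m₂ = 43.4675/4 = 10.86687
Σ(xᵢ − x̄)³ = -13.3031 ⇒ m₃ = -13.3031/4 = -3.32578
m₂^(3/2) = 10.86687^(1.5) = 35.82259
g₁ = m₃ / m₂^(3/2) = -3.32578 / 35.82259 ≈ -0.093

-0.093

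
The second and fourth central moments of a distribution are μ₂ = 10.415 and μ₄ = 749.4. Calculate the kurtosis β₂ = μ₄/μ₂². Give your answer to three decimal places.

6.909

μ₂² = 10.415² = 108.47222
μ₄/μ₂² = 749.4 / 108.47222 = 6.90868
β₂ ≈ 6.909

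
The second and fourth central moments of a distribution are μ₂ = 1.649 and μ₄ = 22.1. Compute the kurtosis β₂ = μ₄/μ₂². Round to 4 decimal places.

μ₂² = 1.649² = 2.71920
μ₄/μ₂² = 22.1 / 2.71920 = 8.12739
β₂ ≈ 8.1274

8.1274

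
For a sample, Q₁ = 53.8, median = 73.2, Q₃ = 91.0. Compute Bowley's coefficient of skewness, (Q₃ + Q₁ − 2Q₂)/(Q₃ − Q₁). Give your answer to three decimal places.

numerator: Q₃ + Q₁ − 2Q₂ = 91.0 + 53.8 − 2×73.2 = -1.6000
denominator: Q₃ − Q₁ = 91.0 − 53.8 = 37.2000
Bowley skewness = -1.6000 / 37.2000 ≈ -0.043

-0.043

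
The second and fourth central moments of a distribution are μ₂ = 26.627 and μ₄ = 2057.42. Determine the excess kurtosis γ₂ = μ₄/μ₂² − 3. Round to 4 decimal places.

μ₂² = 26.627² = 708.99713
μ₄/μ₂² = 2057.42 / 708.99713 = 2.90187
γ₂ = 2.90187 − 3 ≈ -0.0981

-0.0981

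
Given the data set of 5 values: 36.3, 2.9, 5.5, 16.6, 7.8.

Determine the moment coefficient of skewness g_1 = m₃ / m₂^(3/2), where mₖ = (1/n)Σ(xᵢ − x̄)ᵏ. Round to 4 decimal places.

x̄ = (36.3 + 2.9 + 5.5 + 16.6 + 7.8) / 5 = 13.8200
deviations (xᵢ − x̄): 22.4800, -10.9200, -8.3200, 2.7800, -6.0200
Σ(xᵢ − x̄)² = 737.7880 ⇒ m₂ = 737.7880/5 = 147.55760
Σ(xᵢ − x̄)³ = 9285.4937 ⇒ m₃ = 9285.4937/5 = 1857.09874
m₂^(3/2) = 147.55760^(1.5) = 1792.43070
g_1 = m₃ / m₂^(3/2) = 1857.09874 / 1792.43070 ≈ 1.0361

1.0361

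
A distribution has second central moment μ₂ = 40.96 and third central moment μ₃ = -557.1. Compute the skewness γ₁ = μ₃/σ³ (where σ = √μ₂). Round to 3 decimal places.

σ = √μ₂ = √40.96 = 6.40000
σ³ = μ₂^(3/2) = 262.14400
γ₁ = μ₃/σ³ = -557.1 / 262.14400 ≈ -2.125

-2.125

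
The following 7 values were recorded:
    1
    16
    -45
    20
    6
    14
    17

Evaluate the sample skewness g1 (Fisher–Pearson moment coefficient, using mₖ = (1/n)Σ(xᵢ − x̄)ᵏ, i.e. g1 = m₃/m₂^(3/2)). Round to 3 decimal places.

-1.700

x̄ = (1 + 16 - 45 + 20 + 6 + 14 + 17) / 7 = 4.1429
deviations (xᵢ − x̄): -3.1429, 11.8571, -49.1429, 15.8571, 1.8571, 9.8571, 12.8571
Σ(xᵢ − x̄)² = 3082.8571 ⇒ m₂ = 3082.8571/7 = 440.40816
Σ(xᵢ − x̄)³ = -109968.2449 ⇒ m₃ = -109968.2449/7 = -15709.74927
m₂^(3/2) = 440.40816^(1.5) = 9242.36340
g1 = m₃ / m₂^(3/2) = -15709.74927 / 9242.36340 ≈ -1.700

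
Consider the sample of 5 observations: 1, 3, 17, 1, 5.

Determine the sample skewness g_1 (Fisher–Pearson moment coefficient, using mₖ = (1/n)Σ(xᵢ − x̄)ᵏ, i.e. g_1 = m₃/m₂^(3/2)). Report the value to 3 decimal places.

x̄ = (1 + 3 + 17 + 1 + 5) / 5 = 5.4000
deviations (xᵢ − x̄): -4.4000, -2.4000, 11.6000, -4.4000, -0.4000
Σ(xᵢ − x̄)² = 179.2000 ⇒ m₂ = 179.2000/5 = 35.84000
Σ(xᵢ − x̄)³ = 1376.6400 ⇒ m₃ = 1376.6400/5 = 275.32800
m₂^(3/2) = 35.84000^(1.5) = 214.56160
g_1 = m₃ / m₂^(3/2) = 275.32800 / 214.56160 ≈ 1.283

1.283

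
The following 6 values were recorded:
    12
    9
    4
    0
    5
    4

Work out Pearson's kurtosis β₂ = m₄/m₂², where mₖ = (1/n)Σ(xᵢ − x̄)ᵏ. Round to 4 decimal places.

2.0894

x̄ = 5.6667
Σ(xᵢ − x̄)² = 89.3333 ⇒ m₂ = 14.88889
Σ(xᵢ − x̄)⁴ = 2779.1111 ⇒ m₄ = 463.18519
m₂² = 221.67901
β₂ = m₄/m₂² = 463.18519 / 221.67901 ≈ 2.0894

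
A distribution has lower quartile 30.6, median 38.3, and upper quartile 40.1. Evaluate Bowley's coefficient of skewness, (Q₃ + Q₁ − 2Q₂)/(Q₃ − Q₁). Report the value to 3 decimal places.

numerator: Q₃ + Q₁ − 2Q₂ = 40.1 + 30.6 − 2×38.3 = -5.9000
denominator: Q₃ − Q₁ = 40.1 − 30.6 = 9.5000
Bowley skewness = -5.9000 / 9.5000 ≈ -0.621

-0.621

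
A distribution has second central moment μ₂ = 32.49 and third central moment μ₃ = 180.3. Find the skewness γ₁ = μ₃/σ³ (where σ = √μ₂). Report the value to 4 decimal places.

0.9736

σ = √μ₂ = √32.49 = 5.70000
σ³ = μ₂^(3/2) = 185.19300
γ₁ = μ₃/σ³ = 180.3 / 185.19300 ≈ 0.9736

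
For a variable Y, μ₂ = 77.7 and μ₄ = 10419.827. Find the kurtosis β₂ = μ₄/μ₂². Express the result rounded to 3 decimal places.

μ₂² = 77.7² = 6037.29000
μ₄/μ₂² = 10419.827 / 6037.29000 = 1.72591
β₂ ≈ 1.726

1.726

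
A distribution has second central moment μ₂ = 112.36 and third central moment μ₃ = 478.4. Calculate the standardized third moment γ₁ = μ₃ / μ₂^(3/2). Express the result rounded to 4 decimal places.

σ = √μ₂ = √112.36 = 10.60000
σ³ = μ₂^(3/2) = 1191.01600
γ₁ = μ₃/σ³ = 478.4 / 1191.01600 ≈ 0.4017

0.4017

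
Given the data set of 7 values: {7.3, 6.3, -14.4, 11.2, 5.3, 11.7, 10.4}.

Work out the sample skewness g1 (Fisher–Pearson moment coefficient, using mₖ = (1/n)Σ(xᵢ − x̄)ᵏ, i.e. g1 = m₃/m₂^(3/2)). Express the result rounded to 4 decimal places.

x̄ = (7.3 + 6.3 - 14.4 + 11.2 + 5.3 + 11.7 + 10.4) / 7 = 5.4000
deviations (xᵢ − x̄): 1.9000, 0.9000, -19.8000, 5.8000, -0.1000, 6.3000, 5.0000
Σ(xᵢ − x̄)² = 494.8000 ⇒ m₂ = 494.8000/7 = 70.68571
Σ(xᵢ − x̄)³ = -7184.6460 ⇒ m₃ = -7184.6460/7 = -1026.37800
m₂^(3/2) = 70.68571^(1.5) = 594.28871
g1 = m₃ / m₂^(3/2) = -1026.37800 / 594.28871 ≈ -1.7271

-1.7271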